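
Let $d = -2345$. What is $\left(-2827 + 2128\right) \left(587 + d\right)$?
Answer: $1228842$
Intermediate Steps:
$\left(-2827 + 2128\right) \left(587 + d\right) = \left(-2827 + 2128\right) \left(587 - 2345\right) = \left(-699\right) \left(-1758\right) = 1228842$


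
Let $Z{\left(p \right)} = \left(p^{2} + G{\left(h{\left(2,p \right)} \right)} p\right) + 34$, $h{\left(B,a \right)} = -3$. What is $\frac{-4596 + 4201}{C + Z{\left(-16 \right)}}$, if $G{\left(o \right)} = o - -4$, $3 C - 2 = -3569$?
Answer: $\frac{79}{183} \approx 0.43169$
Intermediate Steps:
$C = -1189$ ($C = \frac{2}{3} + \frac{1}{3} \left(-3569\right) = \frac{2}{3} - \frac{3569}{3} = -1189$)
$G{\left(o \right)} = 4 + o$ ($G{\left(o \right)} = o + 4 = 4 + o$)
$Z{\left(p \right)} = 34 + p + p^{2}$ ($Z{\left(p \right)} = \left(p^{2} + \left(4 - 3\right) p\right) + 34 = \left(p^{2} + 1 p\right) + 34 = \left(p^{2} + p\right) + 34 = \left(p + p^{2}\right) + 34 = 34 + p + p^{2}$)
$\frac{-4596 + 4201}{C + Z{\left(-16 \right)}} = \frac{-4596 + 4201}{-1189 + \left(34 - 16 + \left(-16\right)^{2}\right)} = - \frac{395}{-1189 + \left(34 - 16 + 256\right)} = - \frac{395}{-1189 + 274} = - \frac{395}{-915} = \left(-395\right) \left(- \frac{1}{915}\right) = \frac{79}{183}$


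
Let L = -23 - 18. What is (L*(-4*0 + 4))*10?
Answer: -1640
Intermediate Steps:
L = -41
(L*(-4*0 + 4))*10 = -41*(-4*0 + 4)*10 = -41*(0 + 4)*10 = -41*4*10 = -164*10 = -1640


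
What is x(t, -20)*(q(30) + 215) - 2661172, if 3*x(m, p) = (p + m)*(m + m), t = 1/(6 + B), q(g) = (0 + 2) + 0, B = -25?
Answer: -960627974/361 ≈ -2.6610e+6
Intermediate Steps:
q(g) = 2 (q(g) = 2 + 0 = 2)
t = -1/19 (t = 1/(6 - 25) = 1/(-19) = -1/19 ≈ -0.052632)
x(m, p) = 2*m*(m + p)/3 (x(m, p) = ((p + m)*(m + m))/3 = ((m + p)*(2*m))/3 = (2*m*(m + p))/3 = 2*m*(m + p)/3)
x(t, -20)*(q(30) + 215) - 2661172 = ((⅔)*(-1/19)*(-1/19 - 20))*(2 + 215) - 2661172 = ((⅔)*(-1/19)*(-381/19))*217 - 2661172 = (254/361)*217 - 2661172 = 55118/361 - 2661172 = -960627974/361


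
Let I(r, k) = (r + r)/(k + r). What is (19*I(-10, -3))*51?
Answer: 19380/13 ≈ 1490.8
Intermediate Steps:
I(r, k) = 2*r/(k + r) (I(r, k) = (2*r)/(k + r) = 2*r/(k + r))
(19*I(-10, -3))*51 = (19*(2*(-10)/(-3 - 10)))*51 = (19*(2*(-10)/(-13)))*51 = (19*(2*(-10)*(-1/13)))*51 = (19*(20/13))*51 = (380/13)*51 = 19380/13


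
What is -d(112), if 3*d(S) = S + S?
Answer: -224/3 ≈ -74.667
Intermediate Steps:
d(S) = 2*S/3 (d(S) = (S + S)/3 = (2*S)/3 = 2*S/3)
-d(112) = -2*112/3 = -1*224/3 = -224/3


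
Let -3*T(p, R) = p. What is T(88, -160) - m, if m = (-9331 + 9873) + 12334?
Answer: -38716/3 ≈ -12905.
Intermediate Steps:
T(p, R) = -p/3
m = 12876 (m = 542 + 12334 = 12876)
T(88, -160) - m = -1/3*88 - 1*12876 = -88/3 - 12876 = -38716/3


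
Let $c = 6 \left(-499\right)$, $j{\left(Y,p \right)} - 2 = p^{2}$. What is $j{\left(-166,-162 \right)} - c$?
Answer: $29240$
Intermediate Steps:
$j{\left(Y,p \right)} = 2 + p^{2}$
$c = -2994$
$j{\left(-166,-162 \right)} - c = \left(2 + \left(-162\right)^{2}\right) - -2994 = \left(2 + 26244\right) + 2994 = 26246 + 2994 = 29240$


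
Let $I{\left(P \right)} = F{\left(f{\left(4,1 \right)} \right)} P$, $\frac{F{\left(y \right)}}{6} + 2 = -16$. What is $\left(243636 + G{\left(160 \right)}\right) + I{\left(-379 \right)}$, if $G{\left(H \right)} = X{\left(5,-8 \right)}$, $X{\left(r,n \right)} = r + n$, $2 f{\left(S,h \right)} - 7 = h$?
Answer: $284565$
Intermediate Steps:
$f{\left(S,h \right)} = \frac{7}{2} + \frac{h}{2}$
$X{\left(r,n \right)} = n + r$
$F{\left(y \right)} = -108$ ($F{\left(y \right)} = -12 + 6 \left(-16\right) = -12 - 96 = -108$)
$G{\left(H \right)} = -3$ ($G{\left(H \right)} = -8 + 5 = -3$)
$I{\left(P \right)} = - 108 P$
$\left(243636 + G{\left(160 \right)}\right) + I{\left(-379 \right)} = \left(243636 - 3\right) - -40932 = 243633 + 40932 = 284565$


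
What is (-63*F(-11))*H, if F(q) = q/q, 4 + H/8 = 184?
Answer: -90720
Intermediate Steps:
H = 1440 (H = -32 + 8*184 = -32 + 1472 = 1440)
F(q) = 1
(-63*F(-11))*H = -63*1*1440 = -63*1440 = -90720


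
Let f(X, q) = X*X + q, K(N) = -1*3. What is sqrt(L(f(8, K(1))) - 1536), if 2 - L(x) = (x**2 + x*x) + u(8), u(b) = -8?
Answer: 2*I*sqrt(2242) ≈ 94.699*I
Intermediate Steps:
K(N) = -3
f(X, q) = q + X**2 (f(X, q) = X**2 + q = q + X**2)
L(x) = 10 - 2*x**2 (L(x) = 2 - ((x**2 + x*x) - 8) = 2 - ((x**2 + x**2) - 8) = 2 - (2*x**2 - 8) = 2 - (-8 + 2*x**2) = 2 + (8 - 2*x**2) = 10 - 2*x**2)
sqrt(L(f(8, K(1))) - 1536) = sqrt((10 - 2*(-3 + 8**2)**2) - 1536) = sqrt((10 - 2*(-3 + 64)**2) - 1536) = sqrt((10 - 2*61**2) - 1536) = sqrt((10 - 2*3721) - 1536) = sqrt((10 - 7442) - 1536) = sqrt(-7432 - 1536) = sqrt(-8968) = 2*I*sqrt(2242)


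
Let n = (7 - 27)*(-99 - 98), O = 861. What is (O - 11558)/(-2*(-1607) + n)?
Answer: -10697/7154 ≈ -1.4952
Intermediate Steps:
n = 3940 (n = -20*(-197) = 3940)
(O - 11558)/(-2*(-1607) + n) = (861 - 11558)/(-2*(-1607) + 3940) = -10697/(3214 + 3940) = -10697/7154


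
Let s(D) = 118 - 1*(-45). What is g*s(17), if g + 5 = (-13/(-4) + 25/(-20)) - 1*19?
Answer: -3586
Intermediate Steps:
s(D) = 163 (s(D) = 118 + 45 = 163)
g = -22 (g = -5 + ((-13/(-4) + 25/(-20)) - 1*19) = -5 + ((-13*(-1/4) + 25*(-1/20)) - 19) = -5 + ((13/4 - 5/4) - 19) = -5 + (2 - 19) = -5 - 17 = -22)
g*s(17) = -22*163 = -3586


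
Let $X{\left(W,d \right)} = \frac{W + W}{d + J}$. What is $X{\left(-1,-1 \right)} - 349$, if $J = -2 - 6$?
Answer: $- \frac{3139}{9} \approx -348.78$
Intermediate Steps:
$J = -8$
$X{\left(W,d \right)} = \frac{2 W}{-8 + d}$ ($X{\left(W,d \right)} = \frac{W + W}{d - 8} = \frac{2 W}{-8 + d}$)
$X{\left(-1,-1 \right)} - 349 = 2 \left(-1\right) \frac{1}{-8 - 1} - 349 = 2 \left(-1\right) \frac{1}{-9} - 349 = 2 \left(-1\right) \left(- \frac{1}{9}\right) - 349 = \frac{2}{9} - 349 = - \frac{3139}{9}$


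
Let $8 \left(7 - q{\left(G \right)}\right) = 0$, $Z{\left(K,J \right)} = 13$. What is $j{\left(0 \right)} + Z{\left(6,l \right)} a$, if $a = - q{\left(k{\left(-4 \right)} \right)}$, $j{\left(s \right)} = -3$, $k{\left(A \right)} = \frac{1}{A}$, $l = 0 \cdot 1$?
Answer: $-94$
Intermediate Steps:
$l = 0$
$q{\left(G \right)} = 7$ ($q{\left(G \right)} = 7 - 0 = 7 + 0 = 7$)
$a = -7$ ($a = \left(-1\right) 7 = -7$)
$j{\left(0 \right)} + Z{\left(6,l \right)} a = -3 + 13 \left(-7\right) = -3 - 91 = -94$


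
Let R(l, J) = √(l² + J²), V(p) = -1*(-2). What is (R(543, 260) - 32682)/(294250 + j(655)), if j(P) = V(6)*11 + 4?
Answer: -5447/49046 + √362449/294276 ≈ -0.10901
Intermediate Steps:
V(p) = 2
j(P) = 26 (j(P) = 2*11 + 4 = 22 + 4 = 26)
R(l, J) = √(J² + l²)
(R(543, 260) - 32682)/(294250 + j(655)) = (√(260² + 543²) - 32682)/(294250 + 26) = (√(67600 + 294849) - 32682)/294276 = (√362449 - 32682)*(1/294276) = (-32682 + √362449)*(1/294276) = -5447/49046 + √362449/294276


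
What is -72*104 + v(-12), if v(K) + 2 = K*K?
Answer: -7346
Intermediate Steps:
v(K) = -2 + K² (v(K) = -2 + K*K = -2 + K²)
-72*104 + v(-12) = -72*104 + (-2 + (-12)²) = -7488 + (-2 + 144) = -7488 + 142 = -7346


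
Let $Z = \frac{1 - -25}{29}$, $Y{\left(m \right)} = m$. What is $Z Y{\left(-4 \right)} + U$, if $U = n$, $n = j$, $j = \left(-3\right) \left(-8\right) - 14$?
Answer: $\frac{186}{29} \approx 6.4138$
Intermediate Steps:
$Z = \frac{26}{29}$ ($Z = \left(1 + 25\right) \frac{1}{29} = 26 \cdot \frac{1}{29} = \frac{26}{29} \approx 0.89655$)
$j = 10$ ($j = 24 - 14 = 10$)
$n = 10$
$U = 10$
$Z Y{\left(-4 \right)} + U = \frac{26}{29} \left(-4\right) + 10 = - \frac{104}{29} + 10 = \frac{186}{29}$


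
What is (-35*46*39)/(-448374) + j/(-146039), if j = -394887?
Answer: 31037808758/10913348431 ≈ 2.8440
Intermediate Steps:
(-35*46*39)/(-448374) + j/(-146039) = (-35*46*39)/(-448374) - 394887/(-146039) = -1610*39*(-1/448374) - 394887*(-1/146039) = -62790*(-1/448374) + 394887/146039 = 10465/74729 + 394887/146039 = 31037808758/10913348431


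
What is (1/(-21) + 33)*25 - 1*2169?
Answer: -28249/21 ≈ -1345.2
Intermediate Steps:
(1/(-21) + 33)*25 - 1*2169 = (1*(-1/21) + 33)*25 - 2169 = (-1/21 + 33)*25 - 2169 = (692/21)*25 - 2169 = 17300/21 - 2169 = -28249/21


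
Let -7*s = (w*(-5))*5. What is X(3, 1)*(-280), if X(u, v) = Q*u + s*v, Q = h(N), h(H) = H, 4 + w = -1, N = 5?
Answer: 800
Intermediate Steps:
w = -5 (w = -4 - 1 = -5)
Q = 5
s = -125/7 (s = -(-5*(-5))*5/7 = -25*5/7 = -⅐*125 = -125/7 ≈ -17.857)
X(u, v) = 5*u - 125*v/7
X(3, 1)*(-280) = (5*3 - 125/7*1)*(-280) = (15 - 125/7)*(-280) = -20/7*(-280) = 800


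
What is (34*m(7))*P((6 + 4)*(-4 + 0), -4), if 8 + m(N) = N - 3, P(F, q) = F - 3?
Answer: 5848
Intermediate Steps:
P(F, q) = -3 + F
m(N) = -11 + N (m(N) = -8 + (N - 3) = -8 + (-3 + N) = -11 + N)
(34*m(7))*P((6 + 4)*(-4 + 0), -4) = (34*(-11 + 7))*(-3 + (6 + 4)*(-4 + 0)) = (34*(-4))*(-3 + 10*(-4)) = -136*(-3 - 40) = -136*(-43) = 5848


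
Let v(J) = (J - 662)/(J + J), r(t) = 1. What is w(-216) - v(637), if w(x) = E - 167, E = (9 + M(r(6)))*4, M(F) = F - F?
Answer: -166869/1274 ≈ -130.98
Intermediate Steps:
M(F) = 0
v(J) = (-662 + J)/(2*J) (v(J) = (-662 + J)/((2*J)) = (-662 + J)*(1/(2*J)) = (-662 + J)/(2*J))
E = 36 (E = (9 + 0)*4 = 9*4 = 36)
w(x) = -131 (w(x) = 36 - 167 = -131)
w(-216) - v(637) = -131 - (-662 + 637)/(2*637) = -131 - (-25)/(2*637) = -131 - 1*(-25/1274) = -131 + 25/1274 = -166869/1274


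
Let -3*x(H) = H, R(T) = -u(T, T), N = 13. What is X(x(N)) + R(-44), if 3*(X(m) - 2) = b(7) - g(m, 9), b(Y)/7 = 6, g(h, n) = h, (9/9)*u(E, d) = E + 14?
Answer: 427/9 ≈ 47.444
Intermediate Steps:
u(E, d) = 14 + E (u(E, d) = E + 14 = 14 + E)
R(T) = -14 - T (R(T) = -(14 + T) = -14 - T)
x(H) = -H/3
b(Y) = 42 (b(Y) = 7*6 = 42)
X(m) = 16 - m/3 (X(m) = 2 + (42 - m)/3 = 2 + (14 - m/3) = 16 - m/3)
X(x(N)) + R(-44) = (16 - (-1)*13/9) + (-14 - 1*(-44)) = (16 - ⅓*(-13/3)) + (-14 + 44) = (16 + 13/9) + 30 = 157/9 + 30 = 427/9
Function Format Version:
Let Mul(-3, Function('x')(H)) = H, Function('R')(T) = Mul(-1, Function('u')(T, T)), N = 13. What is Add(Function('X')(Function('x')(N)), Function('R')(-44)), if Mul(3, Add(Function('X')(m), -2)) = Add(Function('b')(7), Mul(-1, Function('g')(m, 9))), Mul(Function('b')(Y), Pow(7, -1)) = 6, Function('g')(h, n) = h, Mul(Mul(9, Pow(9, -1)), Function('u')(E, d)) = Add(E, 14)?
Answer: Rational(427, 9) ≈ 47.444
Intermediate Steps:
Function('u')(E, d) = Add(14, E) (Function('u')(E, d) = Add(E, 14) = Add(14, E))
Function('R')(T) = Add(-14, Mul(-1, T)) (Function('R')(T) = Mul(-1, Add(14, T)) = Add(-14, Mul(-1, T)))
Function('x')(H) = Mul(Rational(-1, 3), H)
Function('b')(Y) = 42 (Function('b')(Y) = Mul(7, 6) = 42)
Function('X')(m) = Add(16, Mul(Rational(-1, 3), m)) (Function('X')(m) = Add(2, Mul(Rational(1, 3), Add(42, Mul(-1, m)))) = Add(2, Add(14, Mul(Rational(-1, 3), m))) = Add(16, Mul(Rational(-1, 3), m)))
Add(Function('X')(Function('x')(N)), Function('R')(-44)) = Add(Add(16, Mul(Rational(-1, 3), Mul(Rational(-1, 3), 13))), Add(-14, Mul(-1, -44))) = Add(Add(16, Mul(Rational(-1, 3), Rational(-13, 3))), Add(-14, 44)) = Add(Add(16, Rational(13, 9)), 30) = Add(Rational(157, 9), 30) = Rational(427, 9)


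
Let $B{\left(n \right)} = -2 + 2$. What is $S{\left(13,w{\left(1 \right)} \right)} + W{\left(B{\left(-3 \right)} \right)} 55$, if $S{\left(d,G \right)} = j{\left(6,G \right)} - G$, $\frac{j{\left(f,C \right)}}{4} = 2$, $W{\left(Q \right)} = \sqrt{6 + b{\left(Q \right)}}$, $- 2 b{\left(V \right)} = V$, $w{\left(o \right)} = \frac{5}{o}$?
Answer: $3 + 55 \sqrt{6} \approx 137.72$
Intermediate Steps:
$b{\left(V \right)} = - \frac{V}{2}$
$B{\left(n \right)} = 0$
$W{\left(Q \right)} = \sqrt{6 - \frac{Q}{2}}$
$j{\left(f,C \right)} = 8$ ($j{\left(f,C \right)} = 4 \cdot 2 = 8$)
$S{\left(d,G \right)} = 8 - G$
$S{\left(13,w{\left(1 \right)} \right)} + W{\left(B{\left(-3 \right)} \right)} 55 = \left(8 - \frac{5}{1}\right) + \frac{\sqrt{24 - 0}}{2} \cdot 55 = \left(8 - 5 \cdot 1\right) + \frac{\sqrt{24 + 0}}{2} \cdot 55 = \left(8 - 5\right) + \frac{\sqrt{24}}{2} \cdot 55 = \left(8 - 5\right) + \frac{2 \sqrt{6}}{2} \cdot 55 = 3 + \sqrt{6} \cdot 55 = 3 + 55 \sqrt{6}$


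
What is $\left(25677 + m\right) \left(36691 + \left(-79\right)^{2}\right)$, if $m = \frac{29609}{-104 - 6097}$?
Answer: $\frac{6834493968176}{6201} \approx 1.1022 \cdot 10^{9}$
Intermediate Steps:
$m = - \frac{29609}{6201}$ ($m = \frac{29609}{-104 - 6097} = \frac{29609}{-6201} = 29609 \left(- \frac{1}{6201}\right) = - \frac{29609}{6201} \approx -4.7749$)
$\left(25677 + m\right) \left(36691 + \left(-79\right)^{2}\right) = \left(25677 - \frac{29609}{6201}\right) \left(36691 + \left(-79\right)^{2}\right) = \frac{159193468 \left(36691 + 6241\right)}{6201} = \frac{159193468}{6201} \cdot 42932 = \frac{6834493968176}{6201}$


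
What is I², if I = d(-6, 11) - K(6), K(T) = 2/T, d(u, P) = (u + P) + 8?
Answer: 1444/9 ≈ 160.44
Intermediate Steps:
d(u, P) = 8 + P + u (d(u, P) = (P + u) + 8 = 8 + P + u)
I = 38/3 (I = (8 + 11 - 6) - 2/6 = 13 - 2/6 = 13 - 1*⅓ = 13 - ⅓ = 38/3 ≈ 12.667)
I² = (38/3)² = 1444/9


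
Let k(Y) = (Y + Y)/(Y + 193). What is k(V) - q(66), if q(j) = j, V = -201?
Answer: -63/4 ≈ -15.750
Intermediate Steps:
k(Y) = 2*Y/(193 + Y) (k(Y) = (2*Y)/(193 + Y) = 2*Y/(193 + Y))
k(V) - q(66) = 2*(-201)/(193 - 201) - 1*66 = 2*(-201)/(-8) - 66 = 2*(-201)*(-⅛) - 66 = 201/4 - 66 = -63/4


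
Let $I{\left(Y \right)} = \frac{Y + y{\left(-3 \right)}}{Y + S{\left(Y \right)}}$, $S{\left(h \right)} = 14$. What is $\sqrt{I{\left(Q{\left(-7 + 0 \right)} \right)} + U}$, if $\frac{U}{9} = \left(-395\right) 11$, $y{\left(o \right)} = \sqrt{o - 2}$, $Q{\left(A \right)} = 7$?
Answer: $\frac{\sqrt{-17245158 + 21 i \sqrt{5}}}{21} \approx 0.00026923 + 197.75 i$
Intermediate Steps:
$y{\left(o \right)} = \sqrt{-2 + o}$
$I{\left(Y \right)} = \frac{Y + i \sqrt{5}}{14 + Y}$ ($I{\left(Y \right)} = \frac{Y + \sqrt{-2 - 3}}{Y + 14} = \frac{Y + \sqrt{-5}}{14 + Y} = \frac{Y + i \sqrt{5}}{14 + Y}$)
$U = -39105$ ($U = 9 \left(\left(-395\right) 11\right) = 9 \left(-4345\right) = -39105$)
$\sqrt{I{\left(Q{\left(-7 + 0 \right)} \right)} + U} = \sqrt{\frac{7 + i \sqrt{5}}{14 + 7} - 39105} = \sqrt{\frac{7 + i \sqrt{5}}{21} - 39105} = \sqrt{\left(\frac{1}{3} + \frac{i \sqrt{5}}{21}\right) - 39105} = \sqrt{- \frac{117314}{3} + \frac{i \sqrt{5}}{21}}$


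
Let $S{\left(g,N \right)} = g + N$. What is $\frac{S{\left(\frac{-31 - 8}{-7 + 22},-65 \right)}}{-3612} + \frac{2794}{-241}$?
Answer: $- \frac{25189091}{2176230} \approx -11.575$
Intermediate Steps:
$S{\left(g,N \right)} = N + g$
$\frac{S{\left(\frac{-31 - 8}{-7 + 22},-65 \right)}}{-3612} + \frac{2794}{-241} = \frac{-65 + \frac{-31 - 8}{-7 + 22}}{-3612} + \frac{2794}{-241} = \left(-65 - \frac{39}{15}\right) \left(- \frac{1}{3612}\right) + 2794 \left(- \frac{1}{241}\right) = \left(-65 - \frac{13}{5}\right) \left(- \frac{1}{3612}\right) - \frac{2794}{241} = \left(- \frac{338}{5}\right) \left(- \frac{1}{3612}\right) - \frac{2794}{241} = \frac{169}{9030} - \frac{2794}{241} = - \frac{25189091}{2176230}$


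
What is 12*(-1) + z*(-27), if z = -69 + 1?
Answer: 1824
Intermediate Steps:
z = -68
12*(-1) + z*(-27) = 12*(-1) - 68*(-27) = -12 + 1836 = 1824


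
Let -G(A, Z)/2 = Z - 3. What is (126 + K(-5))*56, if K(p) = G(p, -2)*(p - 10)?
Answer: -1344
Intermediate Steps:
G(A, Z) = 6 - 2*Z (G(A, Z) = -2*(Z - 3) = -2*(-3 + Z) = 6 - 2*Z)
K(p) = -100 + 10*p (K(p) = (6 - 2*(-2))*(p - 10) = (6 + 4)*(-10 + p) = 10*(-10 + p) = -100 + 10*p)
(126 + K(-5))*56 = (126 + (-100 + 10*(-5)))*56 = (126 + (-100 - 50))*56 = (126 - 150)*56 = -24*56 = -1344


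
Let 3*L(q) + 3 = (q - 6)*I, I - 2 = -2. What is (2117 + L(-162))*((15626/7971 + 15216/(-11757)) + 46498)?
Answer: 3073577943465344/31238349 ≈ 9.8391e+7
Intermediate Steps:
I = 0 (I = 2 - 2 = 0)
L(q) = -1 (L(q) = -1 + ((q - 6)*0)/3 = -1 + ((-6 + q)*0)/3 = -1 + (⅓)*0 = -1 + 0 = -1)
(2117 + L(-162))*((15626/7971 + 15216/(-11757)) + 46498) = (2117 - 1)*((15626/7971 + 15216/(-11757)) + 46498) = 2116*((15626*(1/7971) + 15216*(-1/11757)) + 46498) = 2116*((15626/7971 - 5072/3919) + 46498) = 2116*(20809382/31238349 + 46498) = 2116*(1452541561184/31238349) = 3073577943465344/31238349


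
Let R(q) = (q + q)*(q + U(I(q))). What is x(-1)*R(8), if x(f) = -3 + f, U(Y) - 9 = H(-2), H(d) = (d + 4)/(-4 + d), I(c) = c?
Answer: -3200/3 ≈ -1066.7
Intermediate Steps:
H(d) = (4 + d)/(-4 + d)
U(Y) = 26/3 (U(Y) = 9 + (4 - 2)/(-4 - 2) = 9 + 2/(-6) = 9 - ⅙*2 = 9 - ⅓ = 26/3)
R(q) = 2*q*(26/3 + q) (R(q) = (q + q)*(q + 26/3) = (2*q)*(26/3 + q) = 2*q*(26/3 + q))
x(-1)*R(8) = (-3 - 1)*((⅔)*8*(26 + 3*8)) = -8*8*(26 + 24)/3 = -8*8*50/3 = -4*800/3 = -3200/3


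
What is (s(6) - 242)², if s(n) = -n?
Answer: 61504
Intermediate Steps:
(s(6) - 242)² = (-1*6 - 242)² = (-6 - 242)² = (-248)² = 61504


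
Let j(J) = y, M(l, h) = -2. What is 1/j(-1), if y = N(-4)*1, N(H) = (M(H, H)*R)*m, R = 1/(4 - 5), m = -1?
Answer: -½ ≈ -0.50000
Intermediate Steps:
R = -1 (R = 1/(-1) = -1)
N(H) = -2 (N(H) = -2*(-1)*(-1) = 2*(-1) = -2)
y = -2 (y = -2*1 = -2)
j(J) = -2
1/j(-1) = 1/(-2) = -½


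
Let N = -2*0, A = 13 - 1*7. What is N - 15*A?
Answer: -90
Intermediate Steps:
A = 6 (A = 13 - 7 = 6)
N = 0
N - 15*A = 0 - 15*6 = 0 - 90 = -90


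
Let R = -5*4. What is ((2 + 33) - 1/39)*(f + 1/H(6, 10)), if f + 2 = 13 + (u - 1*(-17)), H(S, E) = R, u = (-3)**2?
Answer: 251999/195 ≈ 1292.3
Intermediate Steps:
u = 9
R = -20
H(S, E) = -20
f = 37 (f = -2 + (13 + (9 - 1*(-17))) = -2 + (13 + (9 + 17)) = -2 + (13 + 26) = -2 + 39 = 37)
((2 + 33) - 1/39)*(f + 1/H(6, 10)) = ((2 + 33) - 1/39)*(37 + 1/(-20)) = (35 - 1*1/39)*(37 - 1/20) = (35 - 1/39)*(739/20) = (1364/39)*(739/20) = 251999/195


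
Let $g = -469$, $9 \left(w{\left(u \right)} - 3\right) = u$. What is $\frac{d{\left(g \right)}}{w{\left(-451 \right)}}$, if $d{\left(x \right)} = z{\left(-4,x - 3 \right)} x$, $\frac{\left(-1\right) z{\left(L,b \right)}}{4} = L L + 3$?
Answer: $- \frac{80199}{106} \approx -756.59$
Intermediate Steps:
$z{\left(L,b \right)} = -12 - 4 L^{2}$ ($z{\left(L,b \right)} = - 4 \left(L L + 3\right) = - 4 \left(L^{2} + 3\right) = - 4 \left(3 + L^{2}\right) = -12 - 4 L^{2}$)
$w{\left(u \right)} = 3 + \frac{u}{9}$
$d{\left(x \right)} = - 76 x$ ($d{\left(x \right)} = \left(-12 - 4 \left(-4\right)^{2}\right) x = \left(-12 - 64\right) x = - 76 x$)
$\frac{d{\left(g \right)}}{w{\left(-451 \right)}} = \frac{\left(-76\right) \left(-469\right)}{3 + \frac{1}{9} \left(-451\right)} = \frac{35644}{3 - \frac{451}{9}} = \frac{35644}{- \frac{424}{9}} = 35644 \left(- \frac{9}{424}\right) = - \frac{80199}{106}$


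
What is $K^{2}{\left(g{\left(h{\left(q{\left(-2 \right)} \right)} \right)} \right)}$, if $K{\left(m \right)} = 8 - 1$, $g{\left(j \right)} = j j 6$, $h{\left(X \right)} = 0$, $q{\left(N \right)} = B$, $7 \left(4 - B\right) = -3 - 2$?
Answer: $49$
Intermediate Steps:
$B = \frac{33}{7}$ ($B = 4 - \frac{-3 - 2}{7} = 4 - - \frac{5}{7} = 4 + \frac{5}{7} = \frac{33}{7} \approx 4.7143$)
$q{\left(N \right)} = \frac{33}{7}$
$g{\left(j \right)} = 6 j^{2}$ ($g{\left(j \right)} = j^{2} \cdot 6 = 6 j^{2}$)
$K{\left(m \right)} = 7$
$K^{2}{\left(g{\left(h{\left(q{\left(-2 \right)} \right)} \right)} \right)} = 7^{2} = 49$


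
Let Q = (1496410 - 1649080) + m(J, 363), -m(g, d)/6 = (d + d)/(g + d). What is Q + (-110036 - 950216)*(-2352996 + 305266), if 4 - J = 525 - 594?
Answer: 236650954605521/109 ≈ 2.1711e+12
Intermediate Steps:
J = 73 (J = 4 - (525 - 594) = 4 - 1*(-69) = 4 + 69 = 73)
m(g, d) = -12*d/(d + g) (m(g, d) = -6*(d + d)/(g + d) = -6*2*d/(d + g) = -12*d/(d + g))
Q = -16642119/109 (Q = (1496410 - 1649080) - 12*363/(363 + 73) = -152670 - 12*363/436 = -152670 - 12*363*1/436 = -152670 - 1089/109 = -16642119/109 ≈ -1.5268e+5)
Q + (-110036 - 950216)*(-2352996 + 305266) = -16642119/109 + (-110036 - 950216)*(-2352996 + 305266) = -16642119/109 - 1060252*(-2047730) = -16642119/109 + 2171109827960 = 236650954605521/109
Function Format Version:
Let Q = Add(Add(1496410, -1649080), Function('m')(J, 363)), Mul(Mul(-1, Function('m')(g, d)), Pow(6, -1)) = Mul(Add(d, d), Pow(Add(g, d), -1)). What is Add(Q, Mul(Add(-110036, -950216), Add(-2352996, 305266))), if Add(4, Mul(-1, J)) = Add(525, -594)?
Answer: Rational(236650954605521, 109) ≈ 2.1711e+12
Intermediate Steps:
J = 73 (J = Add(4, Mul(-1, Add(525, -594))) = Add(4, Mul(-1, -69)) = Add(4, 69) = 73)
Function('m')(g, d) = Mul(-12, d, Pow(Add(d, g), -1)) (Function('m')(g, d) = Mul(-6, Mul(Add(d, d), Pow(Add(g, d), -1))) = Mul(-6, Mul(Mul(2, d), Pow(Add(d, g), -1))) = Mul(-6, Mul(2, d, Pow(Add(d, g), -1))) = Mul(-12, d, Pow(Add(d, g), -1)))
Q = Rational(-16642119, 109) (Q = Add(Add(1496410, -1649080), Mul(-12, 363, Pow(Add(363, 73), -1))) = Add(-152670, Mul(-12, 363, Pow(436, -1))) = Add(-152670, Mul(-12, 363, Rational(1, 436))) = Add(-152670, Rational(-1089, 109)) = Rational(-16642119, 109) ≈ -1.5268e+5)
Add(Q, Mul(Add(-110036, -950216), Add(-2352996, 305266))) = Add(Rational(-16642119, 109), Mul(Add(-110036, -950216), Add(-2352996, 305266))) = Add(Rational(-16642119, 109), Mul(-1060252, -2047730)) = Add(Rational(-16642119, 109), 2171109827960) = Rational(236650954605521, 109)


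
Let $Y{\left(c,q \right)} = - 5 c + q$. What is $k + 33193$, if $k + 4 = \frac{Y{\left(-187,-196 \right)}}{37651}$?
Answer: $\frac{1249599778}{37651} \approx 33189.0$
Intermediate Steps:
$Y{\left(c,q \right)} = q - 5 c$
$k = - \frac{149865}{37651}$ ($k = -4 + \frac{-196 - -935}{37651} = -4 + \left(-196 + 935\right) \frac{1}{37651} = -4 + 739 \cdot \frac{1}{37651} = -4 + \frac{739}{37651} = - \frac{149865}{37651} \approx -3.9804$)
$k + 33193 = - \frac{149865}{37651} + 33193 = \frac{1249599778}{37651}$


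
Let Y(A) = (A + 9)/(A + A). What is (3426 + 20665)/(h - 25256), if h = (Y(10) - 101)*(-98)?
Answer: -240910/154511 ≈ -1.5592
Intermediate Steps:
Y(A) = (9 + A)/(2*A) (Y(A) = (9 + A)/((2*A)) = (9 + A)*(1/(2*A)) = (9 + A)/(2*A))
h = 98049/10 (h = ((½)*(9 + 10)/10 - 101)*(-98) = ((½)*(⅒)*19 - 101)*(-98) = (19/20 - 101)*(-98) = -2001/20*(-98) = 98049/10 ≈ 9804.9)
(3426 + 20665)/(h - 25256) = (3426 + 20665)/(98049/10 - 25256) = 24091/(-154511/10) = 24091*(-10/154511) = -240910/154511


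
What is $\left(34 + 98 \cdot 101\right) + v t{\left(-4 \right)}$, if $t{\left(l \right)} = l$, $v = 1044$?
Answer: $5756$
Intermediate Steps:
$\left(34 + 98 \cdot 101\right) + v t{\left(-4 \right)} = \left(34 + 98 \cdot 101\right) + 1044 \left(-4\right) = \left(34 + 9898\right) - 4176 = 9932 - 4176 = 5756$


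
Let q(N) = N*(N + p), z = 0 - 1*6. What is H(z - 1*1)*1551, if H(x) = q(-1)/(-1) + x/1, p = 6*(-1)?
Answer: -21714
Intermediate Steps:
p = -6
z = -6 (z = 0 - 6 = -6)
q(N) = N*(-6 + N) (q(N) = N*(N - 6) = N*(-6 + N))
H(x) = -7 + x (H(x) = -(-6 - 1)/(-1) + x/1 = -1*(-7)*(-1) + x*1 = 7*(-1) + x = -7 + x)
H(z - 1*1)*1551 = (-7 + (-6 - 1*1))*1551 = (-7 + (-6 - 1))*1551 = (-7 - 7)*1551 = -14*1551 = -21714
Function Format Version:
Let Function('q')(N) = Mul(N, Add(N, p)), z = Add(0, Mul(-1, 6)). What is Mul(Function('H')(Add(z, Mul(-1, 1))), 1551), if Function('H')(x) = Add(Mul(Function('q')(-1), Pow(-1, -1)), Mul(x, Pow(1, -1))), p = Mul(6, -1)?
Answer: -21714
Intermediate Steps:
p = -6
z = -6 (z = Add(0, -6) = -6)
Function('q')(N) = Mul(N, Add(-6, N)) (Function('q')(N) = Mul(N, Add(N, -6)) = Mul(N, Add(-6, N)))
Function('H')(x) = Add(-7, x) (Function('H')(x) = Add(Mul(Mul(-1, Add(-6, -1)), Pow(-1, -1)), Mul(x, Pow(1, -1))) = Add(Mul(Mul(-1, -7), -1), Mul(x, 1)) = Add(Mul(7, -1), x) = Add(-7, x))
Mul(Function('H')(Add(z, Mul(-1, 1))), 1551) = Mul(Add(-7, Add(-6, Mul(-1, 1))), 1551) = Mul(Add(-7, Add(-6, -1)), 1551) = Mul(Add(-7, -7), 1551) = Mul(-14, 1551) = -21714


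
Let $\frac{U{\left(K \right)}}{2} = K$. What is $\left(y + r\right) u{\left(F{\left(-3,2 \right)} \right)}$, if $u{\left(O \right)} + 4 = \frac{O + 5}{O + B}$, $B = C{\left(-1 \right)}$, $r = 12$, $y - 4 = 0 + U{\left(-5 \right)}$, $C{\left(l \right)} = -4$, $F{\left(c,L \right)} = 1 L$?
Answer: $-45$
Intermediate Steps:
$F{\left(c,L \right)} = L$
$U{\left(K \right)} = 2 K$
$y = -6$ ($y = 4 + \left(0 + 2 \left(-5\right)\right) = 4 + \left(0 - 10\right) = 4 - 10 = -6$)
$B = -4$
$u{\left(O \right)} = -4 + \frac{5 + O}{-4 + O}$ ($u{\left(O \right)} = -4 + \frac{O + 5}{O - 4} = -4 + \frac{5 + O}{-4 + O}$)
$\left(y + r\right) u{\left(F{\left(-3,2 \right)} \right)} = \left(-6 + 12\right) \frac{3 \left(7 - 2\right)}{-4 + 2} = 6 \frac{3 \left(7 - 2\right)}{-2} = 6 \cdot 3 \left(- \frac{1}{2}\right) 5 = 6 \left(- \frac{15}{2}\right) = -45$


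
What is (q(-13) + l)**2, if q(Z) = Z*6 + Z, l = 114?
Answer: 529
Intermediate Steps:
q(Z) = 7*Z (q(Z) = 6*Z + Z = 7*Z)
(q(-13) + l)**2 = (7*(-13) + 114)**2 = (-91 + 114)**2 = 23**2 = 529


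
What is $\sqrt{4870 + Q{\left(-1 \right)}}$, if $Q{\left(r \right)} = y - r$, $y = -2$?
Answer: $3 \sqrt{541} \approx 69.778$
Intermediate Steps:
$Q{\left(r \right)} = -2 - r$
$\sqrt{4870 + Q{\left(-1 \right)}} = \sqrt{4870 - 1} = \sqrt{4869} = 3 \sqrt{541}$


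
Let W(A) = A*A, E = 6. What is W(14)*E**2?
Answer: 7056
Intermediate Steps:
W(A) = A**2
W(14)*E**2 = 14**2*6**2 = 196*36 = 7056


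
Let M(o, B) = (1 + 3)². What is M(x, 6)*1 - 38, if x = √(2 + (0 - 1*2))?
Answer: -22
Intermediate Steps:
x = 0 (x = √(2 + (0 - 2)) = √(2 - 2) = √0 = 0)
M(o, B) = 16 (M(o, B) = 4² = 16)
M(x, 6)*1 - 38 = 16*1 - 38 = 16 - 38 = -22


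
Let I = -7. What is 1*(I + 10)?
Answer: 3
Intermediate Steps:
1*(I + 10) = 1*(-7 + 10) = 1*3 = 3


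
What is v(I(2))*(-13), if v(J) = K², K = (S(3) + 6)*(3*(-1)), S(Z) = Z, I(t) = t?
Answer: -9477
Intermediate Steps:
K = -27 (K = (3 + 6)*(3*(-1)) = 9*(-3) = -27)
v(J) = 729 (v(J) = (-27)² = 729)
v(I(2))*(-13) = 729*(-13) = -9477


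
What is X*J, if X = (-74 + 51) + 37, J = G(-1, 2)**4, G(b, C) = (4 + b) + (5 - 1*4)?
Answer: 3584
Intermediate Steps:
G(b, C) = 5 + b (G(b, C) = (4 + b) + (5 - 4) = (4 + b) + 1 = 5 + b)
J = 256 (J = (5 - 1)**4 = 4**4 = 256)
X = 14 (X = -23 + 37 = 14)
X*J = 14*256 = 3584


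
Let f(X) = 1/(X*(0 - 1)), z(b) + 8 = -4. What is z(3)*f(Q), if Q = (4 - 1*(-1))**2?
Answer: 12/25 ≈ 0.48000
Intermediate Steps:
z(b) = -12 (z(b) = -8 - 4 = -12)
Q = 25 (Q = (4 + 1)**2 = 5**2 = 25)
f(X) = -1/X (f(X) = 1/(X*(-1)) = 1/(-X) = -1/X)
z(3)*f(Q) = -(-12)/25 = -12*(-1/25) = 12/25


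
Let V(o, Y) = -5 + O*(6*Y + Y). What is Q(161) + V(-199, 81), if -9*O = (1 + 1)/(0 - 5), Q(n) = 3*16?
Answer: 341/5 ≈ 68.200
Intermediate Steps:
Q(n) = 48
O = 2/45 (O = -(1 + 1)/(9*(0 - 5)) = -2/(9*(-5)) = -2*(-1)/(9*5) = -⅑*(-⅖) = 2/45 ≈ 0.044444)
V(o, Y) = -5 + 14*Y/45 (V(o, Y) = -5 + 2*(6*Y + Y)/45 = -5 + 2*(7*Y)/45 = -5 + 14*Y/45)
Q(161) + V(-199, 81) = 48 + (-5 + (14/45)*81) = 48 + (-5 + 126/5) = 48 + 101/5 = 341/5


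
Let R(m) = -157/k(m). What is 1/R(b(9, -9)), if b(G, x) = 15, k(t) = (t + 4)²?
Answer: -361/157 ≈ -2.2994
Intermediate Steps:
k(t) = (4 + t)²
R(m) = -157/(4 + m)²
1/R(b(9, -9)) = 1/(-157/(4 + 15)²) = 1/(-157/19²) = 1/(-157*1/361) = 1/(-157/361) = -361/157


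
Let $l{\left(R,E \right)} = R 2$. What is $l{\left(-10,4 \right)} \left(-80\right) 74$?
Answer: $118400$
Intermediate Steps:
$l{\left(R,E \right)} = 2 R$
$l{\left(-10,4 \right)} \left(-80\right) 74 = 2 \left(-10\right) \left(-80\right) 74 = \left(-20\right) \left(-80\right) 74 = 1600 \cdot 74 = 118400$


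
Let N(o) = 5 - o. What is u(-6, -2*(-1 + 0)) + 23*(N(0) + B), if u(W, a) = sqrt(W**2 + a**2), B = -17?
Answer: -276 + 2*sqrt(10) ≈ -269.68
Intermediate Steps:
u(-6, -2*(-1 + 0)) + 23*(N(0) + B) = sqrt((-6)**2 + (-2*(-1 + 0))**2) + 23*((5 - 1*0) - 17) = sqrt(36 + (-2*(-1))**2) + 23*((5 + 0) - 17) = sqrt(36 + 2**2) + 23*(5 - 17) = sqrt(36 + 4) + 23*(-12) = sqrt(40) - 276 = 2*sqrt(10) - 276 = -276 + 2*sqrt(10)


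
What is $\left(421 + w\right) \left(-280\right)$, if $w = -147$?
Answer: $-76720$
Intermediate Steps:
$\left(421 + w\right) \left(-280\right) = \left(421 - 147\right) \left(-280\right) = 274 \left(-280\right) = -76720$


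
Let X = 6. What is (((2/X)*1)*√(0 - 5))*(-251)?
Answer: -251*I*√5/3 ≈ -187.08*I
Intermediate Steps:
(((2/X)*1)*√(0 - 5))*(-251) = (((2/6)*1)*√(0 - 5))*(-251) = (((2*(⅙))*1)*√(-5))*(-251) = (((⅓)*1)*(I*√5))*(-251) = ((I*√5)/3)*(-251) = (I*√5/3)*(-251) = -251*I*√5/3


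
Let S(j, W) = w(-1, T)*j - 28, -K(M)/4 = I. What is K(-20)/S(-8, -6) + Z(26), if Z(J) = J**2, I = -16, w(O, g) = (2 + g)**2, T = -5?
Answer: 16884/25 ≈ 675.36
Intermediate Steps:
K(M) = 64 (K(M) = -4*(-16) = 64)
S(j, W) = -28 + 9*j (S(j, W) = (2 - 5)**2*j - 28 = (-3)**2*j - 28 = 9*j - 28 = -28 + 9*j)
K(-20)/S(-8, -6) + Z(26) = 64/(-28 + 9*(-8)) + 26**2 = 64/(-28 - 72) + 676 = 64/(-100) + 676 = 64*(-1/100) + 676 = -16/25 + 676 = 16884/25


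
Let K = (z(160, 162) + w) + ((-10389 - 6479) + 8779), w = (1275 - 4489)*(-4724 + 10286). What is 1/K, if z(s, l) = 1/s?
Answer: -160/2861497119 ≈ -5.5915e-8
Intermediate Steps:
w = -17876268 (w = -3214*5562 = -17876268)
K = -2861497119/160 (K = (1/160 - 17876268) + ((-10389 - 6479) + 8779) = (1/160 - 17876268) + (-16868 + 8779) = -2860202879/160 - 8089 = -2861497119/160 ≈ -1.7884e+7)
1/K = 1/(-2861497119/160) = -160/2861497119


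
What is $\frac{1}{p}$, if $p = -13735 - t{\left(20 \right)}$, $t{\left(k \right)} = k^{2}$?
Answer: $- \frac{1}{14135} \approx -7.0746 \cdot 10^{-5}$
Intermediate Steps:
$p = -14135$ ($p = -13735 - 20^{2} = -13735 - 400 = -14135$)
$\frac{1}{p} = \frac{1}{-14135} = - \frac{1}{14135}$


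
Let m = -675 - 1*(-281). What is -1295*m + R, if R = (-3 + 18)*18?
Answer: 510500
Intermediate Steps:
R = 270 (R = 15*18 = 270)
m = -394 (m = -675 + 281 = -394)
-1295*m + R = -1295*(-394) + 270 = 510230 + 270 = 510500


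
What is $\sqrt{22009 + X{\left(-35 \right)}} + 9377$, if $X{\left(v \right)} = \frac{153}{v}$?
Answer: $9377 + \frac{\sqrt{26955670}}{35} \approx 9525.3$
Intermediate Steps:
$\sqrt{22009 + X{\left(-35 \right)}} + 9377 = \sqrt{22009 + \frac{153}{-35}} + 9377 = \sqrt{22009 + 153 \left(- \frac{1}{35}\right)} + 9377 = \sqrt{22009 - \frac{153}{35}} + 9377 = \sqrt{\frac{770162}{35}} + 9377 = \frac{\sqrt{26955670}}{35} + 9377 = 9377 + \frac{\sqrt{26955670}}{35}$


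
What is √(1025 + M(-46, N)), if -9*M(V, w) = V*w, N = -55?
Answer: √6695/3 ≈ 27.274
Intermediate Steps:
M(V, w) = -V*w/9
√(1025 + M(-46, N)) = √(1025 - ⅑*(-46)*(-55)) = √(1025 - 2530/9) = √(6695/9) = √6695/3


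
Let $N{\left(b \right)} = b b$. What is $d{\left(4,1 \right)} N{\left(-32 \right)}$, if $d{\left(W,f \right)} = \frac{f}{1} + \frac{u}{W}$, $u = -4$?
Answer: $0$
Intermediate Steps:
$N{\left(b \right)} = b^{2}$
$d{\left(W,f \right)} = f - \frac{4}{W}$ ($d{\left(W,f \right)} = \frac{f}{1} - \frac{4}{W} = f 1 - \frac{4}{W} = f - \frac{4}{W}$)
$d{\left(4,1 \right)} N{\left(-32 \right)} = \left(1 - \frac{4}{4}\right) \left(-32\right)^{2} = \left(1 - 1\right) 1024 = 0 \cdot 1024 = 0$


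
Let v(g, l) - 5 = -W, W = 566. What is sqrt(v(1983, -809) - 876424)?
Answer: I*sqrt(876985) ≈ 936.47*I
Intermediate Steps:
v(g, l) = -561 (v(g, l) = 5 - 1*566 = 5 - 566 = -561)
sqrt(v(1983, -809) - 876424) = sqrt(-561 - 876424) = sqrt(-876985) = I*sqrt(876985)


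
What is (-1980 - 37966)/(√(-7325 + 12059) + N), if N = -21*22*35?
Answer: 107654470/43577361 + 19973*√526/43577361 ≈ 2.4809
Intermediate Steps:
N = -16170 (N = -462*35 = -16170)
(-1980 - 37966)/(√(-7325 + 12059) + N) = (-1980 - 37966)/(√(-7325 + 12059) - 16170) = -39946/(√4734 - 16170) = -39946/(3*√526 - 16170) = -39946/(-16170 + 3*√526)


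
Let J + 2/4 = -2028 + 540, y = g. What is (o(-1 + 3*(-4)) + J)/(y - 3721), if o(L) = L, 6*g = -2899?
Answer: 9009/25225 ≈ 0.35715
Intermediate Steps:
g = -2899/6 (g = (⅙)*(-2899) = -2899/6 ≈ -483.17)
y = -2899/6 ≈ -483.17
J = -2977/2 (J = -½ + (-2028 + 540) = -½ - 1488 = -2977/2 ≈ -1488.5)
(o(-1 + 3*(-4)) + J)/(y - 3721) = ((-1 + 3*(-4)) - 2977/2)/(-2899/6 - 3721) = ((-1 - 12) - 2977/2)/(-25225/6) = (-13 - 2977/2)*(-6/25225) = -3003/2*(-6/25225) = 9009/25225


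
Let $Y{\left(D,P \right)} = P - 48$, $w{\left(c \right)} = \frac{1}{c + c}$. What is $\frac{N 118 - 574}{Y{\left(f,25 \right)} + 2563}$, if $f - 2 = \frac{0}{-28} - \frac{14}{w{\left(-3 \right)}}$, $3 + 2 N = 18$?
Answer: $\frac{311}{2540} \approx 0.12244$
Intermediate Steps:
$N = \frac{15}{2}$ ($N = - \frac{3}{2} + \frac{1}{2} \cdot 18 = - \frac{3}{2} + 9 = \frac{15}{2} \approx 7.5$)
$w{\left(c \right)} = \frac{1}{2 c}$
$f = 86$ ($f = 2 + \left(\frac{0}{-28} - \frac{14}{\frac{1}{2} \frac{1}{-3}}\right) = 2 + \left(0 \left(- \frac{1}{28}\right) - \frac{14}{\frac{1}{2} \left(- \frac{1}{3}\right)}\right) = 2 + \left(0 - \frac{14}{- \frac{1}{6}}\right) = 2 + \left(0 - -84\right) = 2 + \left(0 + 84\right) = 2 + 84 = 86$)
$Y{\left(D,P \right)} = -48 + P$
$\frac{N 118 - 574}{Y{\left(f,25 \right)} + 2563} = \frac{\frac{15}{2} \cdot 118 - 574}{\left(-48 + 25\right) + 2563} = \frac{885 - 574}{-23 + 2563} = \frac{311}{2540}$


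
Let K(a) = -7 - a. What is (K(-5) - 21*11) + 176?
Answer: -57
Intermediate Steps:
(K(-5) - 21*11) + 176 = ((-7 - 1*(-5)) - 21*11) + 176 = ((-7 + 5) - 231) + 176 = (-2 - 231) + 176 = -233 + 176 = -57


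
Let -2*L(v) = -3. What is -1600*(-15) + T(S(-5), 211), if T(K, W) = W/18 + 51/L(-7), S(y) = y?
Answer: 432823/18 ≈ 24046.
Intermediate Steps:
L(v) = 3/2 (L(v) = -1/2*(-3) = 3/2)
T(K, W) = 34 + W/18 (T(K, W) = W/18 + 51/(3/2) = W*(1/18) + 51*(2/3) = W/18 + 34 = 34 + W/18)
-1600*(-15) + T(S(-5), 211) = -1600*(-15) + (34 + (1/18)*211) = 24000 + (34 + 211/18) = 24000 + 823/18 = 432823/18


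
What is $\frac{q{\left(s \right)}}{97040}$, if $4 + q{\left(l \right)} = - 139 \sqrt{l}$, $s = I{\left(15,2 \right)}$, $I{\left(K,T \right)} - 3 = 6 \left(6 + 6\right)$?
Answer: $- \frac{1}{24260} - \frac{139 \sqrt{3}}{19408} \approx -0.012446$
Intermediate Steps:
$I{\left(K,T \right)} = 75$ ($I{\left(K,T \right)} = 3 + 6 \left(6 + 6\right) = 3 + 6 \cdot 12 = 3 + 72 = 75$)
$s = 75$
$q{\left(l \right)} = -4 - 139 \sqrt{l}$
$\frac{q{\left(s \right)}}{97040} = \frac{-4 - 139 \sqrt{75}}{97040} = \left(-4 - 139 \cdot 5 \sqrt{3}\right) \frac{1}{97040} = \left(-4 - 695 \sqrt{3}\right) \frac{1}{97040} = - \frac{1}{24260} - \frac{139 \sqrt{3}}{19408}$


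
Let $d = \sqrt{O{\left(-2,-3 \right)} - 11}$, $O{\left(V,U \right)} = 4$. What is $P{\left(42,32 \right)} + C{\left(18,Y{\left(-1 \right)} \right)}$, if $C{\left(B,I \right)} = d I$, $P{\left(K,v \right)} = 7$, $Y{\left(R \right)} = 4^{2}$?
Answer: $7 + 16 i \sqrt{7} \approx 7.0 + 42.332 i$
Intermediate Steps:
$Y{\left(R \right)} = 16$
$d = i \sqrt{7}$ ($d = \sqrt{4 - 11} = \sqrt{-7} = i \sqrt{7} \approx 2.6458 i$)
$C{\left(B,I \right)} = i I \sqrt{7}$ ($C{\left(B,I \right)} = i \sqrt{7} I = i I \sqrt{7}$)
$P{\left(42,32 \right)} + C{\left(18,Y{\left(-1 \right)} \right)} = 7 + i 16 \sqrt{7} = 7 + 16 i \sqrt{7}$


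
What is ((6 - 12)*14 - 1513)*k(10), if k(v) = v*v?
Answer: -159700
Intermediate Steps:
k(v) = v²
((6 - 12)*14 - 1513)*k(10) = ((6 - 12)*14 - 1513)*10² = (-6*14 - 1513)*100 = (-84 - 1513)*100 = -1597*100 = -159700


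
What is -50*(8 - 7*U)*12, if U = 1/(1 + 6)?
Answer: -4200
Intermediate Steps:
U = 1/7 ≈ 0.14286
-50*(8 - 7*U)*12 = -50*(8 - 7*1/7)*12 = -50*(8 - 1)*12 = -50*7*12 = -350*12 = -4200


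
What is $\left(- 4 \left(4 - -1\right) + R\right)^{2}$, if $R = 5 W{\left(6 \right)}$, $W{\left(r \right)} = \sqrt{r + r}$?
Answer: $700 - 400 \sqrt{3} \approx 7.1797$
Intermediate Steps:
$W{\left(r \right)} = \sqrt{2} \sqrt{r}$ ($W{\left(r \right)} = \sqrt{2 r} = \sqrt{2} \sqrt{r}$)
$R = 10 \sqrt{3}$ ($R = 5 \sqrt{2} \sqrt{6} = 5 \cdot 2 \sqrt{3} = 10 \sqrt{3} \approx 17.32$)
$\left(- 4 \left(4 - -1\right) + R\right)^{2} = \left(- 4 \left(4 - -1\right) + 10 \sqrt{3}\right)^{2} = \left(- 4 \left(4 + 1\right) + 10 \sqrt{3}\right)^{2} = \left(\left(-4\right) 5 + 10 \sqrt{3}\right)^{2} = \left(-20 + 10 \sqrt{3}\right)^{2}$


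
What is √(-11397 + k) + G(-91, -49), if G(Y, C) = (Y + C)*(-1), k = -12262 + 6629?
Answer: 140 + I*√17030 ≈ 140.0 + 130.5*I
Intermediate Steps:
k = -5633
G(Y, C) = -C - Y (G(Y, C) = (C + Y)*(-1) = -C - Y)
√(-11397 + k) + G(-91, -49) = √(-11397 - 5633) + (-1*(-49) - 1*(-91)) = √(-17030) + (49 + 91) = I*√17030 + 140 = 140 + I*√17030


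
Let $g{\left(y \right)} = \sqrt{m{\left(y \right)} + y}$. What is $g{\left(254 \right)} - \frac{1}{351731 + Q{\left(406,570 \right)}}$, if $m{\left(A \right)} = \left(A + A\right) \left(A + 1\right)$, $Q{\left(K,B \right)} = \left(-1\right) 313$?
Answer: $- \frac{1}{351418} + \sqrt{129794} \approx 360.27$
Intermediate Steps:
$Q{\left(K,B \right)} = -313$
$m{\left(A \right)} = 2 A \left(1 + A\right)$
$g{\left(y \right)} = \sqrt{y + 2 y \left(1 + y\right)}$ ($g{\left(y \right)} = \sqrt{2 y \left(1 + y\right) + y} = \sqrt{y + 2 y \left(1 + y\right)}$)
$g{\left(254 \right)} - \frac{1}{351731 + Q{\left(406,570 \right)}} = \sqrt{254 \left(3 + 2 \cdot 254\right)} - \frac{1}{351731 - 313} = \sqrt{254 \left(3 + 508\right)} - \frac{1}{351418} = \sqrt{254 \cdot 511} - \frac{1}{351418} = \sqrt{129794} - \frac{1}{351418} = - \frac{1}{351418} + \sqrt{129794}$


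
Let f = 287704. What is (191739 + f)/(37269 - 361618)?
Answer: -479443/324349 ≈ -1.4782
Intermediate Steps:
(191739 + f)/(37269 - 361618) = (191739 + 287704)/(37269 - 361618) = 479443/(-324349) = 479443*(-1/324349) = -479443/324349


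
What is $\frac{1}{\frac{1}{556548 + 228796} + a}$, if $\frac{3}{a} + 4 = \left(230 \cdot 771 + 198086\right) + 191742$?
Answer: $\frac{31815070784}{208799} \approx 1.5237 \cdot 10^{5}$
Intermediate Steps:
$a = \frac{3}{567154}$ ($a = \frac{3}{-4 + \left(\left(230 \cdot 771 + 198086\right) + 191742\right)} = \frac{3}{-4 + \left(\left(177330 + 198086\right) + 191742\right)} = \frac{3}{-4 + \left(375416 + 191742\right)} = \frac{3}{-4 + 567158} = \frac{3}{567154} \approx 5.2896 \cdot 10^{-6}$)
$\frac{1}{\frac{1}{556548 + 228796} + a} = \frac{1}{\frac{1}{556548 + 228796} + \frac{3}{567154}} = \frac{1}{\frac{1}{785344} + \frac{3}{567154}} = \frac{1}{\frac{208799}{31815070784}} = \frac{31815070784}{208799}$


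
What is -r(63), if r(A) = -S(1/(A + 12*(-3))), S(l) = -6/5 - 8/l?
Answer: -1086/5 ≈ -217.20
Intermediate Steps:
S(l) = -6/5 - 8/l (S(l) = -6*⅕ - 8/l = -6/5 - 8/l)
r(A) = -1434/5 + 8*A (r(A) = -(-6/5 - (-288 + 8*A)) = -(-6/5 - 8*(-36 + A)) = -(-6/5 + (288 - 8*A)) = -(1434/5 - 8*A) = -1434/5 + 8*A)
-r(63) = -(-1434/5 + 8*63) = -(-1434/5 + 504) = -1*1086/5 = -1086/5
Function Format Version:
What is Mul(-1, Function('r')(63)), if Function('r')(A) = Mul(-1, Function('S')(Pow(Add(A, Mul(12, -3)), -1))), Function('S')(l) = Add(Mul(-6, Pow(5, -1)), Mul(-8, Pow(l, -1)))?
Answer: Rational(-1086, 5) ≈ -217.20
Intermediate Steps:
Function('S')(l) = Add(Rational(-6, 5), Mul(-8, Pow(l, -1))) (Function('S')(l) = Add(Mul(-6, Rational(1, 5)), Mul(-8, Pow(l, -1))) = Add(Rational(-6, 5), Mul(-8, Pow(l, -1))))
Function('r')(A) = Add(Rational(-1434, 5), Mul(8, A)) (Function('r')(A) = Mul(-1, Add(Rational(-6, 5), Mul(-8, Pow(Pow(Add(A, Mul(12, -3)), -1), -1)))) = Mul(-1, Add(Rational(-6, 5), Mul(-8, Pow(Pow(Add(A, -36), -1), -1)))) = Mul(-1, Add(Rational(-6, 5), Mul(-8, Pow(Pow(Add(-36, A), -1), -1)))) = Mul(-1, Add(Rational(-6, 5), Mul(-8, Add(-36, A)))) = Mul(-1, Add(Rational(-6, 5), Add(288, Mul(-8, A)))) = Mul(-1, Add(Rational(1434, 5), Mul(-8, A))) = Add(Rational(-1434, 5), Mul(8, A)))
Mul(-1, Function('r')(63)) = Mul(-1, Add(Rational(-1434, 5), Mul(8, 63))) = Mul(-1, Add(Rational(-1434, 5), 504)) = Mul(-1, Rational(1086, 5)) = Rational(-1086, 5)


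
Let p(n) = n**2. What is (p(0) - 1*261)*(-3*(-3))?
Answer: -2349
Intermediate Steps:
(p(0) - 1*261)*(-3*(-3)) = (0**2 - 1*261)*(-3*(-3)) = (0 - 261)*9 = -261*9 = -2349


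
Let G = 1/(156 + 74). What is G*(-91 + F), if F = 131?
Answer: 4/23 ≈ 0.17391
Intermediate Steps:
G = 1/230 ≈ 0.0043478
G*(-91 + F) = (-91 + 131)/230 = (1/230)*40 = 4/23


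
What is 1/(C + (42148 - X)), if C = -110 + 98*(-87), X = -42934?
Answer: 1/76446 ≈ 1.3081e-5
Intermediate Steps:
C = -8636 (C = -110 - 8526 = -8636)
1/(C + (42148 - X)) = 1/(-8636 + (42148 - 1*(-42934))) = 1/(-8636 + (42148 + 42934)) = 1/(-8636 + 85082) = 1/76446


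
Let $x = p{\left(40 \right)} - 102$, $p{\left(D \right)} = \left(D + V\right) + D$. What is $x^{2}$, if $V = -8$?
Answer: $900$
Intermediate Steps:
$p{\left(D \right)} = -8 + 2 D$ ($p{\left(D \right)} = \left(D - 8\right) + D = \left(-8 + D\right) + D = -8 + 2 D$)
$x = -30$ ($x = \left(-8 + 2 \cdot 40\right) - 102 = \left(-8 + 80\right) - 102 = 72 - 102 = -30$)
$x^{2} = \left(-30\right)^{2} = 900$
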